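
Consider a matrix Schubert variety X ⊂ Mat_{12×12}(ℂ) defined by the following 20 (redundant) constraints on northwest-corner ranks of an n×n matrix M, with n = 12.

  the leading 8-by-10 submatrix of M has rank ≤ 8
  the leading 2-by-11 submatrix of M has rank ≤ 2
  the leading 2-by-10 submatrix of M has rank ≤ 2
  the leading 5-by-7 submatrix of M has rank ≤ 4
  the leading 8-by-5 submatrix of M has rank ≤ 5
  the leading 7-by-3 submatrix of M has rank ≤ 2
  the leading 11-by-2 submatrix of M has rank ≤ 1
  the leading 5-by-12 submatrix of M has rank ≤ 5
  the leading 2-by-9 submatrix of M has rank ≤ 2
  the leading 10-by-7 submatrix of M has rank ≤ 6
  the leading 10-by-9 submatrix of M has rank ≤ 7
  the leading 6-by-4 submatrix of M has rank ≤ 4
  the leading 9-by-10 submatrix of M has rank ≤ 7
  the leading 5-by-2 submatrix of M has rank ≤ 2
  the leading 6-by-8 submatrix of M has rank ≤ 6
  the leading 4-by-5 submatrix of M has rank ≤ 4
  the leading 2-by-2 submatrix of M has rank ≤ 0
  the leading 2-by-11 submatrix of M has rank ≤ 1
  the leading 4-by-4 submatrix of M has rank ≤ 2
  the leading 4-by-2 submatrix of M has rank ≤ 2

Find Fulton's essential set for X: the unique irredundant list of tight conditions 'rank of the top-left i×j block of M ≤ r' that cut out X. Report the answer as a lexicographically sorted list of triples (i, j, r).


Recovering R(i,j) via the rank-extension bound from the 20 conditions:

  i=1: 0, 0, 1, 1, 1, 1, 1, 1, 1, 1, 1, 1
  i=2: 0, 0, 1, 1, 1, 1, 1, 1, 1, 1, 1, 2
  i=3: 1, 1, 2, 2, 2, 2, 2, 2, 2, 2, 2, 3
  i=4: 1, 1, 2, 2, 3, 3, 3, 3, 3, 3, 3, 4
  i=5: 1, 1, 2, 3, 4, 4, 4, 4, 4, 4, 4, 5
  i=6: 1, 1, 2, 3, 4, 5, 5, 5, 5, 5, 5, 6
  i=7: 1, 1, 2, 3, 4, 5, 6, 6, 6, 6, 6, 7
  i=8: 1, 1, 2, 3, 4, 5, 6, 7, 7, 7, 7, 8
  i=9: 1, 1, 2, 3, 4, 5, 6, 7, 7, 7, 8, 9
  i=10: 1, 1, 2, 3, 4, 5, 6, 7, 7, 8, 9, 10
  i=11: 1, 1, 2, 3, 4, 5, 6, 7, 8, 9, 10, 11
  i=12: 1, 2, 3, 4, 5, 6, 7, 8, 9, 10, 11, 12

the unique w with this rank table is (3, 12, 1, 5, 4, 6, 7, 8, 11, 10, 9, 2).

|D(w)|=24, |Ess(w)|=6:

[(2, 2, 0), (2, 11, 1), (4, 4, 2), (9, 10, 7), (10, 9, 7), (11, 2, 1)]


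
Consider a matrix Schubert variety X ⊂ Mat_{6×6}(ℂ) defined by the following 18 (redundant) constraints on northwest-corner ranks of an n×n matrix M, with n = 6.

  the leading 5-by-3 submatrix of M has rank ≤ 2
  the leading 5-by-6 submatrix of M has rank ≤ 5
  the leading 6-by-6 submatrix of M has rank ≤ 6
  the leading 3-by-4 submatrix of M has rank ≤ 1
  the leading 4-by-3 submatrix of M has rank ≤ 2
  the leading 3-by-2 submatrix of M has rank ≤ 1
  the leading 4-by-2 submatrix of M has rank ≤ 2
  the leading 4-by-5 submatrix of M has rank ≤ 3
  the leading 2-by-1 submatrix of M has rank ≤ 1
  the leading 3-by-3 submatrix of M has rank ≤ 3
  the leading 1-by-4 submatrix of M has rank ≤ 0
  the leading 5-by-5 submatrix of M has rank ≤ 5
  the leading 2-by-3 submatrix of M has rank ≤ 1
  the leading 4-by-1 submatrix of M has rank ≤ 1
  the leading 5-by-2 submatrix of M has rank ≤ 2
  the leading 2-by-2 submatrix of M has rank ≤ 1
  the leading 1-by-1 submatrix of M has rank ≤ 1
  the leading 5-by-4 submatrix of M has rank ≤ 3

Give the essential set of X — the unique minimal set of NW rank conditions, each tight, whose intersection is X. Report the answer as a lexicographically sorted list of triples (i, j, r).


The tightest implied rank at each (i,j), from the 18 conditions:

  0  0  0  0  1  1
  1  1  1  1  2  2
  1  1  1  1  2  3
  1  2  2  2  3  4
  1  2  2  3  4  5
  1  2  3  4  5  6

second differences of R give the permutation w = (5, 1, 6, 2, 4, 3).

Fulton essential set (3 of the 8 Rothe cells):

[(1, 4, 0), (3, 4, 1), (5, 3, 2)]


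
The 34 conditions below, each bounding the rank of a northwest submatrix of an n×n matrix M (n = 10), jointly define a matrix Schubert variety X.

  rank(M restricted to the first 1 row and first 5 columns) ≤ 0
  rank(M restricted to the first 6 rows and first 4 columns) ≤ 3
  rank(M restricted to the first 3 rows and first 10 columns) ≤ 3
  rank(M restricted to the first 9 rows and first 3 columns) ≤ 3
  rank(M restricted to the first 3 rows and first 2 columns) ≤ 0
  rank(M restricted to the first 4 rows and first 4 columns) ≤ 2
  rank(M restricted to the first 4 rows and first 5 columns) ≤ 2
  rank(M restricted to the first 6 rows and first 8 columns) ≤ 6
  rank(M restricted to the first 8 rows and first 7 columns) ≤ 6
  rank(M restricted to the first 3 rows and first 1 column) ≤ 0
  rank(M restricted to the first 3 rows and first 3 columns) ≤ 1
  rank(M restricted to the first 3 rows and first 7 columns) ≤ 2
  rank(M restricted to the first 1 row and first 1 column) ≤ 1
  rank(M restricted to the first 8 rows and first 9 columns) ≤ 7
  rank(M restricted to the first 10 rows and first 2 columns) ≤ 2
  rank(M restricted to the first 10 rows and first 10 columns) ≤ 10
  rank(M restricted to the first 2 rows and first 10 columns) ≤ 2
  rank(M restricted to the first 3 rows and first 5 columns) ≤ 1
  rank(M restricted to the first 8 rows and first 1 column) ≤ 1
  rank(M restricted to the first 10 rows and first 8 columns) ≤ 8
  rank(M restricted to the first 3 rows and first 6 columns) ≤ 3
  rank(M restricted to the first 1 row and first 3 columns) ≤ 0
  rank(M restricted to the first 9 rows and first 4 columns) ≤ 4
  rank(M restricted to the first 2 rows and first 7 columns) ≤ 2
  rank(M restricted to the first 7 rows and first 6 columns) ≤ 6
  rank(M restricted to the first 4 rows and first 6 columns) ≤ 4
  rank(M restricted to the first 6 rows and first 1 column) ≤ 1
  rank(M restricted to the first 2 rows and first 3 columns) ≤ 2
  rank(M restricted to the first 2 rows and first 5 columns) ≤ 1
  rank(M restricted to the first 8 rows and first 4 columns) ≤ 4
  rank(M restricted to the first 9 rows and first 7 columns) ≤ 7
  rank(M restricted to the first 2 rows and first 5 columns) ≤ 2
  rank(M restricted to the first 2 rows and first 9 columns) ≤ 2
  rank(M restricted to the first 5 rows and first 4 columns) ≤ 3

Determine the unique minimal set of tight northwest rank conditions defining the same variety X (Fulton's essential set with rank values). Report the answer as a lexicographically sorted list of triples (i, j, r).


Reconstructing r_w from the 34 given conditions:

  row 1: 0 0 0 0 0 1 1 1 1 1
  row 2: 0 0 1 1 1 2 2 2 2 2
  row 3: 0 0 1 1 1 2 2 3 3 3
  row 4: 1 1 2 2 2 3 3 4 4 4
  row 5: 1 2 3 3 3 4 4 5 5 5
  row 6: 1 2 3 3 4 5 5 6 6 6
  row 7: 1 2 3 4 5 6 6 7 7 7
  row 8: 1 2 3 4 5 6 6 7 7 8
  row 9: 1 2 3 4 5 6 7 8 8 9
  row 10: 1 2 3 4 5 6 7 8 9 10

hence w(1..10) = (6, 3, 8, 1, 2, 5, 4, 10, 7, 9).

Rothe diagram D(w) (15 cells), 7 SE-corners (essential conditions):

[(1, 5, 0), (3, 2, 0), (3, 5, 1), (3, 7, 2), (6, 4, 3), (8, 7, 6), (8, 9, 7)]


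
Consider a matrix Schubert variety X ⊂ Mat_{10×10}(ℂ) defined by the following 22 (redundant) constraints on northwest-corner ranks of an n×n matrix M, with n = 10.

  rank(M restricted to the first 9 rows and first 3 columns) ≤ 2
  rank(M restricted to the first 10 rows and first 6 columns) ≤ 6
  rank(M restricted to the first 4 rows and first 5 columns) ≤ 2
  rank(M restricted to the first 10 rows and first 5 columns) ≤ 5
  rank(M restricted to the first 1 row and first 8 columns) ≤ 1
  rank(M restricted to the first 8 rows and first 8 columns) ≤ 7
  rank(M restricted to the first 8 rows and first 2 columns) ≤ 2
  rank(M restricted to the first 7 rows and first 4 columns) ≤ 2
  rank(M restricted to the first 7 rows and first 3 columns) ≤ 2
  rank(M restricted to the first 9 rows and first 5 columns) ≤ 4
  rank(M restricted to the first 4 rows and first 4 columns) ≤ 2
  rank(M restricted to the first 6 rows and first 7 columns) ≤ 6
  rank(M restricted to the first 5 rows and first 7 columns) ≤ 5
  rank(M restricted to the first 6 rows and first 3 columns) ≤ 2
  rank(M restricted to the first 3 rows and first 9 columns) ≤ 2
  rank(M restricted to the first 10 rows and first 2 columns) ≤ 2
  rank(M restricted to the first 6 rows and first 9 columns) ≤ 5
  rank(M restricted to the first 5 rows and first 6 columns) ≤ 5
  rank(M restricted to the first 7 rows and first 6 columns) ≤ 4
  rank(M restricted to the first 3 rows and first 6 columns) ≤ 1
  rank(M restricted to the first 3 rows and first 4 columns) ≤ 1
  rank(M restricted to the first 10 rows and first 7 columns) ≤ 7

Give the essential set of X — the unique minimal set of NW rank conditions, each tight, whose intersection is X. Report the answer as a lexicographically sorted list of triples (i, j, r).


Rank table r_w(10×10) implied by the 22 constraints:

  i=1: 1  1  1  1  1  1  1  1  1  1
  i=2: 1  1  1  1  1  1  2  2  2  2
  i=3: 1  1  1  1  1  1  2  2  2  3
  i=4: 1  2  2  2  2  2  3  3  3  4
  i=5: 1  2  2  2  3  3  4  4  4  5
  i=6: 1  2  2  2  3  4  5  5  5  6
  i=7: 1  2  2  2  3  4  5  6  6  7
  i=8: 1  2  2  3  4  5  6  7  7  8
  i=9: 1  2  2  3  4  5  6  7  8  9
  i=10: 1  2  3  4  5  6  7  8  9  10

second differences of R give the permutation w = (1, 7, 10, 2, 5, 6, 8, 4, 9, 3).

Fulton essential set (4 of the 20 Rothe cells):

[(3, 6, 1), (3, 9, 2), (7, 4, 2), (9, 3, 2)]


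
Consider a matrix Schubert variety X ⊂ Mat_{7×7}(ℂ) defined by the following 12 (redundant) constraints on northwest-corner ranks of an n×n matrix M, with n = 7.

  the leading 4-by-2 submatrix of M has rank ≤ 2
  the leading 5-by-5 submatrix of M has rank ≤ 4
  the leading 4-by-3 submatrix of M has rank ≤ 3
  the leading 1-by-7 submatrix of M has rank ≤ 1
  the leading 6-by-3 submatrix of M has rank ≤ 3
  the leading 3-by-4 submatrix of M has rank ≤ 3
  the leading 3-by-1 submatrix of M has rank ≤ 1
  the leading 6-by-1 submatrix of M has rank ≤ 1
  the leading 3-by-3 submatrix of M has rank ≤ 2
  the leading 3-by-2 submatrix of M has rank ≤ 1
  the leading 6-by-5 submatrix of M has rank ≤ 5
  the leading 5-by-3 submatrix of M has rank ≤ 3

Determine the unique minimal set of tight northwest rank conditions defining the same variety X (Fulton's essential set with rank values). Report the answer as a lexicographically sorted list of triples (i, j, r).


Propagating the 12 rank bounds to every northwest block:

  i=1: 1, 1, 1, 1, 1, 1, 1
  i=2: 1, 1, 2, 2, 2, 2, 2
  i=3: 1, 1, 2, 3, 3, 3, 3
  i=4: 1, 2, 3, 4, 4, 4, 4
  i=5: 1, 2, 3, 4, 4, 5, 5
  i=6: 1, 2, 3, 4, 5, 6, 6
  i=7: 1, 2, 3, 4, 5, 6, 7

giving w = (1, 3, 4, 2, 6, 5, 7) via Δ²R.

|D(w)|=3, |Ess(w)|=2:

[(3, 2, 1), (5, 5, 4)]


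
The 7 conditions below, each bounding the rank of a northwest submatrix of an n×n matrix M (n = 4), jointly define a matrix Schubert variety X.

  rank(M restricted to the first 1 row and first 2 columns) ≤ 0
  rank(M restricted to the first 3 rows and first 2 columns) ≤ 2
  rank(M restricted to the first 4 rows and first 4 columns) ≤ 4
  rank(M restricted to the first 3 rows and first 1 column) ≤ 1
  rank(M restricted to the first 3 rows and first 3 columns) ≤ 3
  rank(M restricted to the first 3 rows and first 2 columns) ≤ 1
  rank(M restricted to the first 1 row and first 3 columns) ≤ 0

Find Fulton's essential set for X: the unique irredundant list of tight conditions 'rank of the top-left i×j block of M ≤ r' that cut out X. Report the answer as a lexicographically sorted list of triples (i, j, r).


The tightest implied rank at each (i,j), from the 7 conditions:

  0, 0, 0, 1
  1, 1, 1, 2
  1, 1, 2, 3
  1, 2, 3, 4

reading off 1-entries of Δ²R: w = (4, 1, 3, 2).

Fulton essential set (2 of the 4 Rothe cells):

[(1, 3, 0), (3, 2, 1)]


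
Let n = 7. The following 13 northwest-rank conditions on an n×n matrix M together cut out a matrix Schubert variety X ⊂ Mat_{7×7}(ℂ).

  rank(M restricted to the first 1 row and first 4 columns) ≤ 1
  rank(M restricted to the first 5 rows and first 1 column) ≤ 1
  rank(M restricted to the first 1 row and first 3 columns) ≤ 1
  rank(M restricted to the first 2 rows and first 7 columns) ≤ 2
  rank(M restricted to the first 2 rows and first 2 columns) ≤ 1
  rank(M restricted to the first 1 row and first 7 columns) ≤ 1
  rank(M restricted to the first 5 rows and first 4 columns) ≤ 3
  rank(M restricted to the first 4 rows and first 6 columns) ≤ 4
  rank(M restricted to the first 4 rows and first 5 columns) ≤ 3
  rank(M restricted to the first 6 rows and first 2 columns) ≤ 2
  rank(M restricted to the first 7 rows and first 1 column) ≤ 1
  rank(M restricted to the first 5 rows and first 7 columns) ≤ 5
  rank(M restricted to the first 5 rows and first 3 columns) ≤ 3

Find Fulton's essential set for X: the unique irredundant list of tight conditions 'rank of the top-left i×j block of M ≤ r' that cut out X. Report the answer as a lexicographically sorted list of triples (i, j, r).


Rank table r_w(7×7) implied by the 13 constraints:

  1 | 1 | 1 | 1 | 1 | 1 | 1
  1 | 1 | 2 | 2 | 2 | 2 | 2
  1 | 2 | 3 | 3 | 3 | 3 | 3
  1 | 2 | 3 | 3 | 3 | 4 | 4
  1 | 2 | 3 | 3 | 4 | 5 | 5
  1 | 2 | 3 | 4 | 5 | 6 | 6
  1 | 2 | 3 | 4 | 5 | 6 | 7

hence w(1..7) = (1, 3, 2, 6, 5, 4, 7).

3 SE-corners of the 4-cell Rothe diagram give Ess(w):

[(2, 2, 1), (4, 5, 3), (5, 4, 3)]


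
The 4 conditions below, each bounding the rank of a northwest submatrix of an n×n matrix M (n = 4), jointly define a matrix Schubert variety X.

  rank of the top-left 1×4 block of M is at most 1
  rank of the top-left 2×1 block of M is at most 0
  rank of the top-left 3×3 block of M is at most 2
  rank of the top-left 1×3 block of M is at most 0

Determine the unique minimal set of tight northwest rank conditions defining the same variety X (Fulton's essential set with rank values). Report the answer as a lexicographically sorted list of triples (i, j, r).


Computing R[i][j] = min implied NW-rank bound (n=4, 4 conditions):

  0 0 0 1
  0 1 1 2
  1 2 2 3
  1 2 3 4

reading off 1-entries of Δ²R: w = (4, 2, 1, 3).

Fulton essential set (2 of the 4 Rothe cells):

[(1, 3, 0), (2, 1, 0)]


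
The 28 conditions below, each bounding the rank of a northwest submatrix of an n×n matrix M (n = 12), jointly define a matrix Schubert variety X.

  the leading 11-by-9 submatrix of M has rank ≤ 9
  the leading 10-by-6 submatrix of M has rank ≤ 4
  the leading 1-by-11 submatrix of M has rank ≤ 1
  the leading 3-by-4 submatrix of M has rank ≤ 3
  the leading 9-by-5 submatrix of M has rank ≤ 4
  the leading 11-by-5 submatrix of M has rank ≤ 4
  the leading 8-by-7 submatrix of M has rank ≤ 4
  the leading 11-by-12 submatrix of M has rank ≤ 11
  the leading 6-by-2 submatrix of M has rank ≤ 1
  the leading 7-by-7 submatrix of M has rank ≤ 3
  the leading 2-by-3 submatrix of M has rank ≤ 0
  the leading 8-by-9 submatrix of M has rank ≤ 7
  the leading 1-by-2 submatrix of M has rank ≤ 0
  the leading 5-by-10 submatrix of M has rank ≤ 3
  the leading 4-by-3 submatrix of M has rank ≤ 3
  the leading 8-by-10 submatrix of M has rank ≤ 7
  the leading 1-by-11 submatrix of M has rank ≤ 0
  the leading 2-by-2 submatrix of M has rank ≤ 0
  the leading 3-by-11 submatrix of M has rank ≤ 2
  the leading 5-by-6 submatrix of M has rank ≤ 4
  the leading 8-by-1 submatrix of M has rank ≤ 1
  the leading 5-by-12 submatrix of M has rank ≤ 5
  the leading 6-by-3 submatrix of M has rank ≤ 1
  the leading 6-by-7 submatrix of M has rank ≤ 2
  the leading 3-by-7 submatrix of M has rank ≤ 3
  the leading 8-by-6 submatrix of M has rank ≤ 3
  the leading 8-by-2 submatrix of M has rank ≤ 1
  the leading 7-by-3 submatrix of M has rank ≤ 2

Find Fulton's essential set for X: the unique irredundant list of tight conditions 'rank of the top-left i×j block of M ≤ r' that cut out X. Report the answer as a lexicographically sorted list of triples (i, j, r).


Rank table r_w(12×12) implied by the 28 constraints:

  row 1: 0, 0, 0, 0, 0, 0, 0, 0, 0, 0, 0, 1
  row 2: 0, 0, 0, 1, 1, 1, 1, 1, 1, 1, 1, 2
  row 3: 1, 1, 1, 2, 2, 2, 2, 2, 2, 2, 2, 3
  row 4: 1, 1, 1, 2, 2, 2, 2, 3, 3, 3, 3, 4
  row 5: 1, 1, 1, 2, 2, 2, 2, 3, 3, 3, 4, 5
  row 6: 1, 1, 1, 2, 2, 2, 2, 3, 4, 4, 5, 6
  row 7: 1, 1, 2, 3, 3, 3, 3, 4, 5, 5, 6, 7
  row 8: 1, 1, 2, 3, 3, 3, 4, 5, 6, 6, 7, 8
  row 9: 1, 2, 3, 4, 4, 4, 5, 6, 7, 7, 8, 9
  row 10: 1, 2, 3, 4, 4, 4, 5, 6, 7, 8, 9, 10
  row 11: 1, 2, 3, 4, 4, 5, 6, 7, 8, 9, 10, 11
  row 12: 1, 2, 3, 4, 5, 6, 7, 8, 9, 10, 11, 12

the unique w with this rank table is (12, 4, 1, 8, 11, 9, 3, 7, 2, 10, 6, 5).

9 SE-corners of the 38-cell Rothe diagram give Ess(w):

[(1, 11, 0), (2, 3, 0), (5, 10, 3), (6, 3, 1), (6, 7, 2), (8, 2, 1), (8, 6, 3), (10, 6, 4), (11, 5, 4)]


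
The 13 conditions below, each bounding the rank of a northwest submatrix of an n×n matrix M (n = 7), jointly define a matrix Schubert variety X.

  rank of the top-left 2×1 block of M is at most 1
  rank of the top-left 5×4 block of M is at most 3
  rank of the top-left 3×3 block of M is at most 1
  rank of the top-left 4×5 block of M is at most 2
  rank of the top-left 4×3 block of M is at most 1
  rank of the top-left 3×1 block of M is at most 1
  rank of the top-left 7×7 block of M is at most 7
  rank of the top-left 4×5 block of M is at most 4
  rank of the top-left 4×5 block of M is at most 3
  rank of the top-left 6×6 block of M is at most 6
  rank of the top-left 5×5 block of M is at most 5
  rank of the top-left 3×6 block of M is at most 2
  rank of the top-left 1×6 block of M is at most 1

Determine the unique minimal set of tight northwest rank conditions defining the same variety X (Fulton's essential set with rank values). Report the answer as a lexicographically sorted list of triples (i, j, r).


Computing R[i][j] = min implied NW-rank bound (n=7, 13 conditions):

  R[1]: 1 1 1 1 1 1 1
  R[2]: 1 1 1 2 2 2 2
  R[3]: 1 1 1 2 2 2 3
  R[4]: 1 1 1 2 2 3 4
  R[5]: 1 2 2 3 3 4 5
  R[6]: 1 2 3 4 4 5 6
  R[7]: 1 2 3 4 5 6 7

giving w = (1, 4, 7, 6, 2, 3, 5) via Δ²R.

D(w) has 9 cells with 3 SE-corners; essential set:

[(3, 6, 2), (4, 3, 1), (4, 5, 2)]


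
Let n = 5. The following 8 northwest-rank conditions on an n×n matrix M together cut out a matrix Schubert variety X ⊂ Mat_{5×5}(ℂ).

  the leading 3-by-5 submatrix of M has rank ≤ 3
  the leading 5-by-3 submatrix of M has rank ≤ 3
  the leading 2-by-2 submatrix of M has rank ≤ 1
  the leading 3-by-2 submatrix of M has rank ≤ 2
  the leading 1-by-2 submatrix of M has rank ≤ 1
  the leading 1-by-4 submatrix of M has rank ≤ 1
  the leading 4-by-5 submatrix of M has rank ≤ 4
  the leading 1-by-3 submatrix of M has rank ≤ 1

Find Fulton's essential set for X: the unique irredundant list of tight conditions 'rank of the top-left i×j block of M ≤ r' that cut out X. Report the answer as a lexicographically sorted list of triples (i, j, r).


Reconstructing r_w from the 8 given conditions:

  R[1]: 1 | 1 | 1 | 1 | 1
  R[2]: 1 | 1 | 2 | 2 | 2
  R[3]: 1 | 2 | 3 | 3 | 3
  R[4]: 1 | 2 | 3 | 4 | 4
  R[5]: 1 | 2 | 3 | 4 | 5

hence w(1..5) = (1, 3, 2, 4, 5).

ℓ(w)=1; the 1 essential cell (i,j,r):

[(2, 2, 1)]


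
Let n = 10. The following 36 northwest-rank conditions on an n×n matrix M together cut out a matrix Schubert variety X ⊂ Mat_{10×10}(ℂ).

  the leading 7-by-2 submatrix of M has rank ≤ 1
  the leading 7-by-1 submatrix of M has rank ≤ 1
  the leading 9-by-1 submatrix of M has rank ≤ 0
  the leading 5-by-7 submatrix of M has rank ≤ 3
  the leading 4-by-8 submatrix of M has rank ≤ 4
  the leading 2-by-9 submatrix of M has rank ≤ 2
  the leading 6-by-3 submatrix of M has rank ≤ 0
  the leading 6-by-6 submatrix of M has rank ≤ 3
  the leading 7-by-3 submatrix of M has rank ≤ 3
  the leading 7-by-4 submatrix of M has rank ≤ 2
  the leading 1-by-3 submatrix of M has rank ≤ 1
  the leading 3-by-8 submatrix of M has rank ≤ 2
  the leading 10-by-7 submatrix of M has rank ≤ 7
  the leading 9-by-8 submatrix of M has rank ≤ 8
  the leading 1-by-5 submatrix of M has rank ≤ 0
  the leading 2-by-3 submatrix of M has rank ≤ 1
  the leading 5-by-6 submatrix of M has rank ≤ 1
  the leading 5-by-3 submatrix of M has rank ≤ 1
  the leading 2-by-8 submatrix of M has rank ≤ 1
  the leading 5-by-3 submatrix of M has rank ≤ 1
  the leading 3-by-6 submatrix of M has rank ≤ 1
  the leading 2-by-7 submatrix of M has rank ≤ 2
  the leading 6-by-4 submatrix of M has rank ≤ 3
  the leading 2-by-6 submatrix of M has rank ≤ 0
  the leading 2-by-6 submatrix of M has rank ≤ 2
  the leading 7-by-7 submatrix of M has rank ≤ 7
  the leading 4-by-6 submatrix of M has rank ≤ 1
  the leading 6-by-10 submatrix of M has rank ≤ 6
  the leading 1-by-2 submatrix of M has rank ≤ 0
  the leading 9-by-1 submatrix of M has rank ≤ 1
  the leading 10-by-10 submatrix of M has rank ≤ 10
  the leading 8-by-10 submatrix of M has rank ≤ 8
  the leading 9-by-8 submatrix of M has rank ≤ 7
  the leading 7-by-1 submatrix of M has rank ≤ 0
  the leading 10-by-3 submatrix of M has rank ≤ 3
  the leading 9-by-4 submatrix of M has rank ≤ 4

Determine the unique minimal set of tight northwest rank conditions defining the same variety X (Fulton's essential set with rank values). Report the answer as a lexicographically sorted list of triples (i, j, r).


The tightest implied rank at each (i,j), from the 36 conditions:

  i=1: 0, 0, 0, 0, 0, 0, 1, 1, 1, 1
  i=2: 0, 0, 0, 0, 0, 0, 1, 1, 2, 2
  i=3: 0, 0, 0, 1, 1, 1, 2, 2, 3, 3
  i=4: 0, 0, 0, 1, 1, 1, 2, 3, 4, 4
  i=5: 0, 0, 0, 1, 1, 1, 2, 3, 4, 5
  i=6: 0, 0, 0, 1, 2, 2, 3, 4, 5, 6
  i=7: 0, 1, 1, 2, 3, 3, 4, 5, 6, 7
  i=8: 0, 1, 2, 3, 4, 4, 5, 6, 7, 8
  i=9: 0, 1, 2, 3, 4, 5, 6, 7, 8, 9
  i=10: 1, 2, 3, 4, 5, 6, 7, 8, 9, 10

so w = (7, 9, 4, 8, 10, 5, 2, 3, 6, 1).

5 SE-corners of the 32-cell Rothe diagram give Ess(w):

[(2, 6, 0), (2, 8, 1), (5, 6, 1), (6, 3, 0), (9, 1, 0)]


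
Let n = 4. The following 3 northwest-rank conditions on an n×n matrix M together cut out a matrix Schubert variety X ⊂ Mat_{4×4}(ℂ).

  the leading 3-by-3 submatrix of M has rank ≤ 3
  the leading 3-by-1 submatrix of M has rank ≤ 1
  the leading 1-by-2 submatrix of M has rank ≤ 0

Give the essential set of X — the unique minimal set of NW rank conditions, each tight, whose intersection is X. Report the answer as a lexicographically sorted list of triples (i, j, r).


Propagating the 3 rank bounds to every northwest block:

  0 | 0 | 1 | 1
  1 | 1 | 2 | 2
  1 | 2 | 3 | 3
  1 | 2 | 3 | 4

reading off 1-entries of Δ²R: w = (3, 1, 2, 4).

Rothe diagram D(w) (2 cells), 1 SE-corner (essential condition):

[(1, 2, 0)]


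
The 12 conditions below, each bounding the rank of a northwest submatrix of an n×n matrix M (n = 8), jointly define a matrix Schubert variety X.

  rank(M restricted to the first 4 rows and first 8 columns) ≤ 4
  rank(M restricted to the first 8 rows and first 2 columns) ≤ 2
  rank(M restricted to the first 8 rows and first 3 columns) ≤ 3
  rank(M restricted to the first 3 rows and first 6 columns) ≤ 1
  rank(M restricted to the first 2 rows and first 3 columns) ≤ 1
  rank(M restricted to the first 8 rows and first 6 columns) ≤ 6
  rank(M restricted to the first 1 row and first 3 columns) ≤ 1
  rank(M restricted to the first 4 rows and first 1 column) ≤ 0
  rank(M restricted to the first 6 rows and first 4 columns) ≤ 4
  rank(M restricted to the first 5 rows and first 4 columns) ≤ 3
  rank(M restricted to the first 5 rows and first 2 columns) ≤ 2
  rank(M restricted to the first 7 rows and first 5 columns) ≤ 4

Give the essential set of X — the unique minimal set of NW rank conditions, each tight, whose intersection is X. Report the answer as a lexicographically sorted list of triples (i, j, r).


Computing R[i][j] = min implied NW-rank bound (n=8, 12 conditions):

  i=1: 0 1 1 1 1 1 1 1
  i=2: 0 1 1 1 1 1 2 2
  i=3: 0 1 1 1 1 1 2 3
  i=4: 0 1 2 2 2 2 3 4
  i=5: 1 2 3 3 3 3 4 5
  i=6: 1 2 3 4 4 4 5 6
  i=7: 1 2 3 4 4 5 6 7
  i=8: 1 2 3 4 5 6 7 8

second differences of R give the permutation w = (2, 7, 8, 3, 1, 4, 6, 5).

3 SE-corners of the 13-cell Rothe diagram give Ess(w):

[(3, 6, 1), (4, 1, 0), (7, 5, 4)]


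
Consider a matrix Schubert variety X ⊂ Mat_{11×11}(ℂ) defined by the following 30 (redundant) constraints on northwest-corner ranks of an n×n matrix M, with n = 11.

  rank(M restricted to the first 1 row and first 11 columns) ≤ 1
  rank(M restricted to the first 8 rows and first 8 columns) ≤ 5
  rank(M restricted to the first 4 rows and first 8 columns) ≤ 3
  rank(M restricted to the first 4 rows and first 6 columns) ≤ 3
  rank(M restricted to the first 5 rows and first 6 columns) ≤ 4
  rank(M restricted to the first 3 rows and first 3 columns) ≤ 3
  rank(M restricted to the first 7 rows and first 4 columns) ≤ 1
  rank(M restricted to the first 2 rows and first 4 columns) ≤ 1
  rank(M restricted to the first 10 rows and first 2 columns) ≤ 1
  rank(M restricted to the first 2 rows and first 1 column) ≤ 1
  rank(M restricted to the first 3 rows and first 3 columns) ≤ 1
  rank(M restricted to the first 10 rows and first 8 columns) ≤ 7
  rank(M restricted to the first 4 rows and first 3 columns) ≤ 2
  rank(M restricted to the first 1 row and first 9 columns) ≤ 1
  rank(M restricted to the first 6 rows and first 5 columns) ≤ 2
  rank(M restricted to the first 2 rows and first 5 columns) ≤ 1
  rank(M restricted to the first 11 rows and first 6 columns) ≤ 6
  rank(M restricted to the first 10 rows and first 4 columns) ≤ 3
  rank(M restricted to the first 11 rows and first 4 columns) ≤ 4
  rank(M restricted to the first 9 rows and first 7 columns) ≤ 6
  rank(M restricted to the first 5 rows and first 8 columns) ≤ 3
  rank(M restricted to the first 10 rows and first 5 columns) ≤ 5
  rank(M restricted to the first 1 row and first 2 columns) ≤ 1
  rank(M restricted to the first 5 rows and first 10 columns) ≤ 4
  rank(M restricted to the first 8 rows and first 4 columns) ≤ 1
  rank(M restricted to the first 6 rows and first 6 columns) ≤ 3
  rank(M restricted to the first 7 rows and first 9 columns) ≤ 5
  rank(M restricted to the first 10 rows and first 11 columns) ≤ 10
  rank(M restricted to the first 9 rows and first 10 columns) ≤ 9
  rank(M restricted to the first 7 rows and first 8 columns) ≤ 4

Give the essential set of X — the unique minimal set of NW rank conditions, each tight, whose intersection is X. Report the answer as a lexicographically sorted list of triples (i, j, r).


Rank table r_w(11×11) implied by the 30 constraints:

  R[1]: 1 1 1 1 1 1 1 1 1 1 1
  R[2]: 1 1 1 1 1 2 2 2 2 2 2
  R[3]: 1 1 1 1 2 3 3 3 3 3 3
  R[4]: 1 1 1 1 2 3 3 3 4 4 4
  R[5]: 1 1 1 1 2 3 3 3 4 4 5
  R[6]: 1 1 1 1 2 3 4 4 5 5 6
  R[7]: 1 1 1 1 2 3 4 4 5 6 7
  R[8]: 1 1 1 1 2 3 4 5 6 7 8
  R[9]: 1 1 2 2 3 4 5 6 7 8 9
  R[10]: 1 1 2 3 4 5 6 7 8 9 10
  R[11]: 1 2 3 4 5 6 7 8 9 10 11

second differences of R give the permutation w = (1, 6, 5, 9, 11, 7, 10, 8, 3, 4, 2).

Rothe diagram D(w) (30 cells), 6 SE-corners (essential conditions):

[(2, 5, 1), (5, 8, 3), (5, 10, 4), (7, 8, 4), (8, 4, 1), (10, 2, 1)]


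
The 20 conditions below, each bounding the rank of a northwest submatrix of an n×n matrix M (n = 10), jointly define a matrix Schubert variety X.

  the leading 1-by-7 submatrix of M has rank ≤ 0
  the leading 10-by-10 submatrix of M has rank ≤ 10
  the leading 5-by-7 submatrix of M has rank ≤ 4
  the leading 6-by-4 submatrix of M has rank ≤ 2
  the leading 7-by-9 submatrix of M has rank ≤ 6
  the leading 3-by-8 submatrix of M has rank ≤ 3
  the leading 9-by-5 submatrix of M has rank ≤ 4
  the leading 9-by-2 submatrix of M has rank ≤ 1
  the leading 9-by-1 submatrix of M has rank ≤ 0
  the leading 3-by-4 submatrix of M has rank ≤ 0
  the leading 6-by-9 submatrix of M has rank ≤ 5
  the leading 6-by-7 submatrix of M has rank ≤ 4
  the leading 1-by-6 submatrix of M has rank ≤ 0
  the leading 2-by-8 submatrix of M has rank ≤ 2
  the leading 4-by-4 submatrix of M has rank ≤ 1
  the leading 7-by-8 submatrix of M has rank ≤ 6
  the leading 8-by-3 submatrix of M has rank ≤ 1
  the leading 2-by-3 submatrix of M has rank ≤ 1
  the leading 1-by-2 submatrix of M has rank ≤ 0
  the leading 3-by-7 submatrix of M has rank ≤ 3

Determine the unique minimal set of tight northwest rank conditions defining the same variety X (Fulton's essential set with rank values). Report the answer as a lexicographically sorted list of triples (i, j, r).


Recovering R(i,j) via the rank-extension bound from the 20 conditions:

  R[1]: 0 0 0 0 0 0 0 1 1 1
  R[2]: 0 0 0 0 1 1 1 2 2 2
  R[3]: 0 0 0 0 1 2 2 3 3 3
  R[4]: 0 1 1 1 2 3 3 4 4 4
  R[5]: 0 1 1 2 3 4 4 5 5 5
  R[6]: 0 1 1 2 3 4 4 5 5 6
  R[7]: 0 1 1 2 3 4 5 6 6 7
  R[8]: 0 1 1 2 3 4 5 6 7 8
  R[9]: 0 1 2 3 4 5 6 7 8 9
  R[10]: 1 2 3 4 5 6 7 8 9 10

second differences of R give the permutation w = (8, 5, 6, 2, 4, 10, 7, 9, 3, 1).

Rothe diagram D(w) (27 cells), 6 SE-corners (essential conditions):

[(1, 7, 0), (3, 4, 0), (6, 7, 4), (6, 9, 5), (8, 3, 1), (9, 1, 0)]


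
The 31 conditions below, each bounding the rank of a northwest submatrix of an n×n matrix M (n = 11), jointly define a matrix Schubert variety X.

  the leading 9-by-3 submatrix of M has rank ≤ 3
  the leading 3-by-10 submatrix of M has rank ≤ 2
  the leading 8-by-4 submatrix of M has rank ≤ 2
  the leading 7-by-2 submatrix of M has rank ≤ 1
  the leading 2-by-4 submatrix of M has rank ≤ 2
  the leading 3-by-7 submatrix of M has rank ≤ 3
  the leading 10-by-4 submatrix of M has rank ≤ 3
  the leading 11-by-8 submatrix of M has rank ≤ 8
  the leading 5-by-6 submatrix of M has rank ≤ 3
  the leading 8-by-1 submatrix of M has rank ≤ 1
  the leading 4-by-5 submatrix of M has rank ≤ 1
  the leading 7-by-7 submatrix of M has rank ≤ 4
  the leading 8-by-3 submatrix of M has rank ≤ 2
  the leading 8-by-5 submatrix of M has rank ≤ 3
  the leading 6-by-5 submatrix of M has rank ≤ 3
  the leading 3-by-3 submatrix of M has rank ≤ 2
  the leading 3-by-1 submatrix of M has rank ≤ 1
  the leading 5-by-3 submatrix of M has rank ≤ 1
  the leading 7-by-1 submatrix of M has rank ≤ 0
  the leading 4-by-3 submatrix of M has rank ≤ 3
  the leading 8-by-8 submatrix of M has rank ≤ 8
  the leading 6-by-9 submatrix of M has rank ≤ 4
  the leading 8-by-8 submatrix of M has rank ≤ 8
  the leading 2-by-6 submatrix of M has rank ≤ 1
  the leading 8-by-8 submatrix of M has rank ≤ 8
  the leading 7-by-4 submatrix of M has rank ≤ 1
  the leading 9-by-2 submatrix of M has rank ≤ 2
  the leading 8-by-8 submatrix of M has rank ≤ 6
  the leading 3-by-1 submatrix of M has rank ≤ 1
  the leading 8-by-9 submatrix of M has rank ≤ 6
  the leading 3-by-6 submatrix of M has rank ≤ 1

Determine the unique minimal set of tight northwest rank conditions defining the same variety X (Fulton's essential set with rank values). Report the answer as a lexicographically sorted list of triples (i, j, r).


Propagating the 31 rank bounds to every northwest block:

  i=1: 0 | 1 | 1 | 1 | 1 | 1 | 1 | 1 | 1 | 1 | 1
  i=2: 0 | 1 | 1 | 1 | 1 | 1 | 2 | 2 | 2 | 2 | 2
  i=3: 0 | 1 | 1 | 1 | 1 | 1 | 2 | 2 | 2 | 2 | 3
  i=4: 0 | 1 | 1 | 1 | 1 | 2 | 3 | 3 | 3 | 3 | 4
  i=5: 0 | 1 | 1 | 1 | 2 | 3 | 4 | 4 | 4 | 4 | 5
  i=6: 0 | 1 | 1 | 1 | 2 | 3 | 4 | 4 | 4 | 5 | 6
  i=7: 0 | 1 | 1 | 1 | 2 | 3 | 4 | 5 | 5 | 6 | 7
  i=8: 1 | 2 | 2 | 2 | 3 | 4 | 5 | 6 | 6 | 7 | 8
  i=9: 1 | 2 | 3 | 3 | 4 | 5 | 6 | 7 | 7 | 8 | 9
  i=10: 1 | 2 | 3 | 3 | 4 | 5 | 6 | 7 | 8 | 9 | 10
  i=11: 1 | 2 | 3 | 4 | 5 | 6 | 7 | 8 | 9 | 10 | 11

so w = (2, 7, 11, 6, 5, 10, 8, 1, 3, 9, 4).

7 SE-corners of the 30-cell Rothe diagram give Ess(w):

[(3, 6, 1), (3, 10, 2), (4, 5, 1), (6, 9, 4), (7, 1, 0), (7, 4, 1), (10, 4, 3)]


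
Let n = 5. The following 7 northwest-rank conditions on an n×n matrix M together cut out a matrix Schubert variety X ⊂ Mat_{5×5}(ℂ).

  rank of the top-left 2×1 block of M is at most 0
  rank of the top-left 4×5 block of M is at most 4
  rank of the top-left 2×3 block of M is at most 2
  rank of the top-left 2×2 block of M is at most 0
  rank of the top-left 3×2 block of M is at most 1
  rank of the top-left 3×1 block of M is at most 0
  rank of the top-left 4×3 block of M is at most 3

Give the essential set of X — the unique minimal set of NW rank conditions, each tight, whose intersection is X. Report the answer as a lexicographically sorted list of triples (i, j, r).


Propagating the 7 rank bounds to every northwest block:

  R[1]: 0 0 1 1 1
  R[2]: 0 0 1 2 2
  R[3]: 0 1 2 3 3
  R[4]: 1 2 3 4 4
  R[5]: 1 2 3 4 5

giving w = (3, 4, 2, 1, 5) via Δ²R.

2 SE-corners of the 5-cell Rothe diagram give Ess(w):

[(2, 2, 0), (3, 1, 0)]


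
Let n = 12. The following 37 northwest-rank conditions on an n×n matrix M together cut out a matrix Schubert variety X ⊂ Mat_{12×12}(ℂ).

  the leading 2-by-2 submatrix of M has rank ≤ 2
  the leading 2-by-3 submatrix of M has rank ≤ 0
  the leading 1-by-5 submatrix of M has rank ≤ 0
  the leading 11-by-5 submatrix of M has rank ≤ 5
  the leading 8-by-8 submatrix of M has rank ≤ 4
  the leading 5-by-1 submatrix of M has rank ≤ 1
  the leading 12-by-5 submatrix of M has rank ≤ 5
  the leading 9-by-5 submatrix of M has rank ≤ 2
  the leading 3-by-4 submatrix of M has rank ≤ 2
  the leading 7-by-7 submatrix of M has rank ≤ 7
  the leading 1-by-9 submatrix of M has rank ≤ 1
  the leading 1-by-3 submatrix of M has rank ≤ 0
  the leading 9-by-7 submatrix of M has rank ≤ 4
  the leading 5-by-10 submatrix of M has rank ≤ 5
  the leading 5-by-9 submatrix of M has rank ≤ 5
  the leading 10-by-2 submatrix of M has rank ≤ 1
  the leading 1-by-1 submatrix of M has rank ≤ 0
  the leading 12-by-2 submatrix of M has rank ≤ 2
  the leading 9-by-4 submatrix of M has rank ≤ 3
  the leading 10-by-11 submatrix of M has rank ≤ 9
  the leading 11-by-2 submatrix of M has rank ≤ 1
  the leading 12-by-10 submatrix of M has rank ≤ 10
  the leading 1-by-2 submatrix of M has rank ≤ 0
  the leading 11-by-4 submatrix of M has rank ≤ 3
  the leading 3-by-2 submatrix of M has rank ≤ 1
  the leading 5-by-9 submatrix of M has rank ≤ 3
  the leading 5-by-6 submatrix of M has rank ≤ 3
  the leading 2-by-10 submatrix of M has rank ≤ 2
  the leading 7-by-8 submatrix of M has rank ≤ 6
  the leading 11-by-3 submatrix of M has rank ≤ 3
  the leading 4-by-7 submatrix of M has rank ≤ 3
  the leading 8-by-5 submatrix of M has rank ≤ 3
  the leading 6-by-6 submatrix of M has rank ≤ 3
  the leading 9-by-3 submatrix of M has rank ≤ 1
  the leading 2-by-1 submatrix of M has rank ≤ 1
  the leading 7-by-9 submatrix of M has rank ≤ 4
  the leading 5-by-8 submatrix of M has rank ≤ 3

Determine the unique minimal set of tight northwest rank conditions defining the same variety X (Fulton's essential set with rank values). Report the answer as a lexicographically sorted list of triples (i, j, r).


Rank table r_w(12×12) implied by the 37 constraints:

  0  0  0  0  0  1  1  1  1  1  1  1
  0  0  0  1  1  2  2  2  2  2  2  2
  1  1  1  2  2  3  3  3  3  3  3  3
  1  1  1  2  2  3  3  3  3  4  4  4
  1  1  1  2  2  3  3  3  3  4  5  5
  1  1  1  2  2  3  4  4  4  5  6  6
  1  1  1  2  2  3  4  4  4  5  6  7
  1  1  1  2  2  3  4  4  5  6  7  8
  1  1  1  2  2  3  4  5  6  7  8  9
  1  1  2  3  3  4  5  6  7  8  9  10
  1  1  2  3  4  5  6  7  8  9  10  11
  1  2  3  4  5  6  7  8  9  10  11  12

second differences of R give the permutation w = (6, 4, 1, 10, 11, 7, 12, 9, 8, 3, 5, 2).

ℓ(w)=37; the 8 essential cells (i,j,r):

[(1, 5, 0), (2, 3, 0), (5, 9, 3), (7, 9, 4), (8, 8, 4), (9, 3, 1), (9, 5, 2), (11, 2, 1)]


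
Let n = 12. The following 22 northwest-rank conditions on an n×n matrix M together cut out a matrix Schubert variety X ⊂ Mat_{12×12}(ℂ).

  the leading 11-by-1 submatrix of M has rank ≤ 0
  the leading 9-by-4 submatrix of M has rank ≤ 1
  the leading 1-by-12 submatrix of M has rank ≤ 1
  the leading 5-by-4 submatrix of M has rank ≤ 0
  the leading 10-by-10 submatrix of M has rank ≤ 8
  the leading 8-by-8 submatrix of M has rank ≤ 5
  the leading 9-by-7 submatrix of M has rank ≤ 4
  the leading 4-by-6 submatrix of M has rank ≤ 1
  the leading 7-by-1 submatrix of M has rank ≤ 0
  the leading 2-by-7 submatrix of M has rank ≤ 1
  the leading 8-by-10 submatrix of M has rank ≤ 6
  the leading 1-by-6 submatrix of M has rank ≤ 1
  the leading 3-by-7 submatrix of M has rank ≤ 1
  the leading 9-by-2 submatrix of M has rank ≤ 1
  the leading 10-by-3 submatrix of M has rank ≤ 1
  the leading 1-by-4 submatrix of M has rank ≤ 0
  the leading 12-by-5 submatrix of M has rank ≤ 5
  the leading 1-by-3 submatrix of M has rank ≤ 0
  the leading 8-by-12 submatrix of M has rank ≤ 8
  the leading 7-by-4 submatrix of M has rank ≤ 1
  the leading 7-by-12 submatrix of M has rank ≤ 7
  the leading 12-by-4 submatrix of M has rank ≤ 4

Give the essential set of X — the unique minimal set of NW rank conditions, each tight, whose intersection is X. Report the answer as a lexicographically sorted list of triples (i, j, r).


Reconstructing r_w from the 22 given conditions:

  R[1]: 0, 0, 0, 0, 1, 1, 1, 1, 1, 1, 1, 1
  R[2]: 0, 0, 0, 0, 1, 1, 1, 2, 2, 2, 2, 2
  R[3]: 0, 0, 0, 0, 1, 1, 1, 2, 3, 3, 3, 3
  R[4]: 0, 0, 0, 0, 1, 1, 2, 3, 4, 4, 4, 4
  R[5]: 0, 0, 0, 0, 1, 2, 3, 4, 5, 5, 5, 5
  R[6]: 0, 1, 1, 1, 2, 3, 4, 5, 6, 6, 6, 6
  R[7]: 0, 1, 1, 1, 2, 3, 4, 5, 6, 6, 7, 7
  R[8]: 0, 1, 1, 1, 2, 3, 4, 5, 6, 6, 7, 8
  R[9]: 0, 1, 1, 1, 2, 3, 4, 5, 6, 7, 8, 9
  R[10]: 0, 1, 1, 2, 3, 4, 5, 6, 7, 8, 9, 10
  R[11]: 0, 1, 2, 3, 4, 5, 6, 7, 8, 9, 10, 11
  R[12]: 1, 2, 3, 4, 5, 6, 7, 8, 9, 10, 11, 12

second differences of R give the permutation w = (5, 8, 9, 7, 6, 2, 11, 12, 10, 4, 3, 1).

ℓ(w)=40; the 7 essential cells (i,j,r):

[(3, 7, 1), (4, 6, 1), (5, 4, 0), (8, 10, 6), (9, 4, 1), (10, 3, 1), (11, 1, 0)]


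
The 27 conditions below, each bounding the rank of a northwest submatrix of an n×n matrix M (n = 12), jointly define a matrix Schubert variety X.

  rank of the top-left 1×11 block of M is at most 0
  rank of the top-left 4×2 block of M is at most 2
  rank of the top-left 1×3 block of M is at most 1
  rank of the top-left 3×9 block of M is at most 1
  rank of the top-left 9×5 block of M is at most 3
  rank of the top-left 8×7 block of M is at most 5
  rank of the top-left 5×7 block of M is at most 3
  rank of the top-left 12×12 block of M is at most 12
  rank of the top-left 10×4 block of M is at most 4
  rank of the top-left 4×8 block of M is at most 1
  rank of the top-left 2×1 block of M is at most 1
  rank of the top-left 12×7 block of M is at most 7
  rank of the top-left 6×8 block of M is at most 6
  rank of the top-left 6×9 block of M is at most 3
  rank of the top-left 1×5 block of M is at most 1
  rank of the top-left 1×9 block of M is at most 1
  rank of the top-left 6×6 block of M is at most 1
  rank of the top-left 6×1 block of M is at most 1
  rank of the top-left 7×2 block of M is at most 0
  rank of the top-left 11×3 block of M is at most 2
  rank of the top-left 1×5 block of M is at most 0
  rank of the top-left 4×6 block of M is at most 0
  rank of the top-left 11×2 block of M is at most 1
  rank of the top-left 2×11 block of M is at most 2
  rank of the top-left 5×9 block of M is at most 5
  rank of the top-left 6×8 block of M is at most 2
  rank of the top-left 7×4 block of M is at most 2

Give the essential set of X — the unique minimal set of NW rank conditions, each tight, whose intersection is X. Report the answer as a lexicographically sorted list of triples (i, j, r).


Reconstructing r_w from the 27 given conditions:

  0, 0, 0, 0, 0, 0, 0, 0, 0, 0, 0, 1
  0, 0, 0, 0, 0, 0, 1, 1, 1, 1, 1, 2
  0, 0, 0, 0, 0, 0, 1, 1, 1, 2, 2, 3
  0, 0, 0, 0, 0, 0, 1, 1, 2, 3, 3, 4
  0, 0, 1, 1, 1, 1, 2, 2, 3, 4, 4, 5
  0, 0, 1, 1, 1, 1, 2, 2, 3, 4, 5, 6
  0, 0, 1, 2, 2, 2, 3, 3, 4, 5, 6, 7
  1, 1, 2, 3, 3, 3, 4, 4, 5, 6, 7, 8
  1, 1, 2, 3, 3, 4, 5, 5, 6, 7, 8, 9
  1, 1, 2, 3, 4, 5, 6, 6, 7, 8, 9, 10
  1, 1, 2, 3, 4, 5, 6, 7, 8, 9, 10, 11
  1, 2, 3, 4, 5, 6, 7, 8, 9, 10, 11, 12

so w = (12, 7, 10, 9, 3, 11, 4, 1, 6, 5, 8, 2).

ℓ(w)=46; the 9 essential cells (i,j,r):

[(1, 11, 0), (3, 9, 1), (4, 6, 0), (4, 8, 1), (6, 6, 1), (6, 8, 2), (7, 2, 0), (9, 5, 3), (11, 2, 1)]
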